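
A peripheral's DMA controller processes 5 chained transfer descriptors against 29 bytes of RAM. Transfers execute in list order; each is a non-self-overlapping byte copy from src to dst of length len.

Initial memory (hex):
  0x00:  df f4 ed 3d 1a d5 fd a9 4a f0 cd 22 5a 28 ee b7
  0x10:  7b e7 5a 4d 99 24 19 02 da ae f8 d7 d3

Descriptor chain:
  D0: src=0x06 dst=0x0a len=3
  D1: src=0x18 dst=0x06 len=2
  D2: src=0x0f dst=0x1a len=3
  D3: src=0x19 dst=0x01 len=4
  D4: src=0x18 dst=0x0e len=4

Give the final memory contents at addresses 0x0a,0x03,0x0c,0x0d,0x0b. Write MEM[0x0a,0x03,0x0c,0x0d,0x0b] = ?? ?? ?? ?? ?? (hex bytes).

[0] 0x06->0x0a len=3 : fd a9 4a
[1] 0x18->0x06 len=2 : da ae
[2] 0x0f->0x1a len=3 : b7 7b e7
[3] 0x19->0x01 len=4 : ae b7 7b e7
[4] 0x18->0x0e len=4 : da ae b7 7b
query mem[0x0a]=0xfd, mem[0x03]=0x7b, mem[0x0c]=0x4a, mem[0x0d]=0x28, mem[0x0b]=0xa9

MEM[0x0a,0x03,0x0c,0x0d,0x0b] = fd 7b 4a 28 a9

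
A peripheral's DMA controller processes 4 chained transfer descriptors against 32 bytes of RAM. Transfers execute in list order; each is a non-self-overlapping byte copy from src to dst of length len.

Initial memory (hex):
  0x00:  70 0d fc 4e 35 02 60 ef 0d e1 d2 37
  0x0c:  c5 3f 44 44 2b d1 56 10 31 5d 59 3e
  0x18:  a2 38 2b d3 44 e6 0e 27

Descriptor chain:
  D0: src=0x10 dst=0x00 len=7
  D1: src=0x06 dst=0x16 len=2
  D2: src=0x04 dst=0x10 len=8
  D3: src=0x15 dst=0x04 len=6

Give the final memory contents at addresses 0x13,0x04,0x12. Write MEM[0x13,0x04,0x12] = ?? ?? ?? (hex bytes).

MEM[0x13,0x04,0x12] = ef e1 59

D0: mem[0x00..0x06] <- [2b d1 56 10 31 5d 59]
D1: mem[0x16..0x17] <- [59 ef]
D2: mem[0x10..0x17] <- [31 5d 59 ef 0d e1 d2 37]
D3: mem[0x04..0x09] <- [e1 d2 37 a2 38 2b]
query mem[0x13]=0xef, mem[0x04]=0xe1, mem[0x12]=0x59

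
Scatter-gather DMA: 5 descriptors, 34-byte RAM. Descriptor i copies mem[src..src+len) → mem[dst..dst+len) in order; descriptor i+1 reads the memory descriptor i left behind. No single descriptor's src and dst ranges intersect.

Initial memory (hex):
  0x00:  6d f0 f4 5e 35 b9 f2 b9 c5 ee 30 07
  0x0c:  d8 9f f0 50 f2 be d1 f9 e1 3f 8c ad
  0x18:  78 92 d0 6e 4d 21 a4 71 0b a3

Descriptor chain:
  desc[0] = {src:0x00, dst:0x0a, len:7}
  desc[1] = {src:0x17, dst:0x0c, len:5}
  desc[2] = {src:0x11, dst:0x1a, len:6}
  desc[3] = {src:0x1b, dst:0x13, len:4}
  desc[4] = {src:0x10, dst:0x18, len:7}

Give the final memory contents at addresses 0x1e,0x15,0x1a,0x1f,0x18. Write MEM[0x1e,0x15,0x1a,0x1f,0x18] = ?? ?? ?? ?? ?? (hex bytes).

[0] 0x00->0x0a len=7 : 6d f0 f4 5e 35 b9 f2
[1] 0x17->0x0c len=5 : ad 78 92 d0 6e
[2] 0x11->0x1a len=6 : be d1 f9 e1 3f 8c
[3] 0x1b->0x13 len=4 : d1 f9 e1 3f
[4] 0x10->0x18 len=7 : 6e be d1 d1 f9 e1 3f
query mem[0x1e]=0x3f, mem[0x15]=0xe1, mem[0x1a]=0xd1, mem[0x1f]=0x8c, mem[0x18]=0x6e

MEM[0x1e,0x15,0x1a,0x1f,0x18] = 3f e1 d1 8c 6e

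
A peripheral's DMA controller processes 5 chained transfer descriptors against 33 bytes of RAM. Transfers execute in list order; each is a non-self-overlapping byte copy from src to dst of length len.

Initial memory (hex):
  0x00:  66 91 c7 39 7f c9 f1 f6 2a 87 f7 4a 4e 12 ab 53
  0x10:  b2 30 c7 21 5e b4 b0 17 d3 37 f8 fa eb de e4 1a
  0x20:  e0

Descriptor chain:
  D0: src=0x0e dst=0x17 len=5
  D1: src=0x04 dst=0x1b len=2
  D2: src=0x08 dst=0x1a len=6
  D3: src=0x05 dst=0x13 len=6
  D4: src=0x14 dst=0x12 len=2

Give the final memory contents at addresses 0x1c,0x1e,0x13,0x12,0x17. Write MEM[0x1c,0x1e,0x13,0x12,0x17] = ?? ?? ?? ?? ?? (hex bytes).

MEM[0x1c,0x1e,0x13,0x12,0x17] = f7 4e f6 f1 87

D0: mem[0x17..0x1b] <- [ab 53 b2 30 c7]
D1: mem[0x1b..0x1c] <- [7f c9]
D2: mem[0x1a..0x1f] <- [2a 87 f7 4a 4e 12]
D3: mem[0x13..0x18] <- [c9 f1 f6 2a 87 f7]
D4: mem[0x12..0x13] <- [f1 f6]
query mem[0x1c]=0xf7, mem[0x1e]=0x4e, mem[0x13]=0xf6, mem[0x12]=0xf1, mem[0x17]=0x87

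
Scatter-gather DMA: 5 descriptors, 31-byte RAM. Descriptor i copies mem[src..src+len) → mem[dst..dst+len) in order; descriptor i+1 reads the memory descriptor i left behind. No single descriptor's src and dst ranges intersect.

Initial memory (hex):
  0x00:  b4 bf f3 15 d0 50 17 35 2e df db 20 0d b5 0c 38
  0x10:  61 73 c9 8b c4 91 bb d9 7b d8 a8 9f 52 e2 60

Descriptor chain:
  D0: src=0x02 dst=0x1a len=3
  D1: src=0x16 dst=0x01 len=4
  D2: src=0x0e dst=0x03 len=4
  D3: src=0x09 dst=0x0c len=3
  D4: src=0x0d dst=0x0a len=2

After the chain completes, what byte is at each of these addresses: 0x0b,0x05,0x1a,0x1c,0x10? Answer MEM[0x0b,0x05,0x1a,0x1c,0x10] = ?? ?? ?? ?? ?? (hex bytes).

MEM[0x0b,0x05,0x1a,0x1c,0x10] = 20 61 f3 d0 61

#0 dst[0x1a+3] := {0xf3,0x15,0xd0}
#1 dst[0x01+4] := {0xbb,0xd9,0x7b,0xd8}
#2 dst[0x03+4] := {0x0c,0x38,0x61,0x73}
#3 dst[0x0c+3] := {0xdf,0xdb,0x20}
#4 dst[0x0a+2] := {0xdb,0x20}
query mem[0x0b]=0x20, mem[0x05]=0x61, mem[0x1a]=0xf3, mem[0x1c]=0xd0, mem[0x10]=0x61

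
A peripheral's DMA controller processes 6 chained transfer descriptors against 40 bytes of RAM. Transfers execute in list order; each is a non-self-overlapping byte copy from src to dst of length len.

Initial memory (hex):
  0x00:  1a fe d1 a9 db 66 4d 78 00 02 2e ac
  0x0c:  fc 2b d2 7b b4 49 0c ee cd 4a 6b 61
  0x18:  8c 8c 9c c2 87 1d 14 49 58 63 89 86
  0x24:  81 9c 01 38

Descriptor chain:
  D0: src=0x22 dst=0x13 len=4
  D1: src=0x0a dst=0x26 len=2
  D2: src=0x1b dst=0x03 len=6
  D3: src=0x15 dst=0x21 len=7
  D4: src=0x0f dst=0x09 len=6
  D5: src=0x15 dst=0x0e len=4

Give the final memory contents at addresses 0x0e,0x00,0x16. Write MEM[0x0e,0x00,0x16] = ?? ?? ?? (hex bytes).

MEM[0x0e,0x00,0x16] = 81 1a 9c

[0] 0x22->0x13 len=4 : 89 86 81 9c
[1] 0x0a->0x26 len=2 : 2e ac
[2] 0x1b->0x03 len=6 : c2 87 1d 14 49 58
[3] 0x15->0x21 len=7 : 81 9c 61 8c 8c 9c c2
[4] 0x0f->0x09 len=6 : 7b b4 49 0c 89 86
[5] 0x15->0x0e len=4 : 81 9c 61 8c
query mem[0x0e]=0x81, mem[0x00]=0x1a, mem[0x16]=0x9c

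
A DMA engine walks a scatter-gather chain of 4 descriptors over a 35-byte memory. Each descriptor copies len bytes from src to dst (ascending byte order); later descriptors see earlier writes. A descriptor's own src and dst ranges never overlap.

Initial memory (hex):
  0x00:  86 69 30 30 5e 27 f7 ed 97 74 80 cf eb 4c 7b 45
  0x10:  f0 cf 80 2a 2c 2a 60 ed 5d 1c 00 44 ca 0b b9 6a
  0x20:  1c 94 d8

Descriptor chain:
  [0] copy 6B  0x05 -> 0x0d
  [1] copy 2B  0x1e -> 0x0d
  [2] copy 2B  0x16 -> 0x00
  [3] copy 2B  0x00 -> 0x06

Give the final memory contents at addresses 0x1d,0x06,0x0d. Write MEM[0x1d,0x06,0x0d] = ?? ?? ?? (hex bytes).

MEM[0x1d,0x06,0x0d] = 0b 60 b9

D0: mem[0x0d..0x12] <- [27 f7 ed 97 74 80]
D1: mem[0x0d..0x0e] <- [b9 6a]
D2: mem[0x00..0x01] <- [60 ed]
D3: mem[0x06..0x07] <- [60 ed]
query mem[0x1d]=0x0b, mem[0x06]=0x60, mem[0x0d]=0xb9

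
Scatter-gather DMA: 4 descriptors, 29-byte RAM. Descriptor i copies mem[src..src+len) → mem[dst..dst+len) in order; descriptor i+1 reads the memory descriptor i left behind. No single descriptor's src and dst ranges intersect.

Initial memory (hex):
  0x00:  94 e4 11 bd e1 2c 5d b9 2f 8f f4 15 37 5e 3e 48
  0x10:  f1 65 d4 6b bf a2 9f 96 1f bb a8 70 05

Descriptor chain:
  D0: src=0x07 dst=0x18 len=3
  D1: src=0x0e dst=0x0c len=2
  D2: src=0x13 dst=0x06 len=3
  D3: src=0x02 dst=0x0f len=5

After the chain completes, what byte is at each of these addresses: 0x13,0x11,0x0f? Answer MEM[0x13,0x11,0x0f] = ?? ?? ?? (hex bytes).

MEM[0x13,0x11,0x0f] = 6b e1 11

#0 dst[0x18+3] := {0xb9,0x2f,0x8f}
#1 dst[0x0c+2] := {0x3e,0x48}
#2 dst[0x06+3] := {0x6b,0xbf,0xa2}
#3 dst[0x0f+5] := {0x11,0xbd,0xe1,0x2c,0x6b}
query mem[0x13]=0x6b, mem[0x11]=0xe1, mem[0x0f]=0x11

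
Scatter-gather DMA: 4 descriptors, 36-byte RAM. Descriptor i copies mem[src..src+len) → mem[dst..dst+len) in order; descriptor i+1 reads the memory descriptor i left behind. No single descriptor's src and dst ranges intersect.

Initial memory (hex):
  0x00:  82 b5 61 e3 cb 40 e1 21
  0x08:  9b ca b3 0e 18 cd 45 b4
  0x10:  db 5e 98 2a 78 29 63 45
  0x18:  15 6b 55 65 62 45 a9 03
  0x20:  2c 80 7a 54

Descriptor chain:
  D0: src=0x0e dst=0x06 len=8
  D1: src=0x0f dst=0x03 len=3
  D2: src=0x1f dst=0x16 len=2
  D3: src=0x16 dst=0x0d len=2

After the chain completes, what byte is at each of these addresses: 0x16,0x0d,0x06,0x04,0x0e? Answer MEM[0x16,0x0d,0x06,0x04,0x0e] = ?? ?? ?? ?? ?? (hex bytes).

MEM[0x16,0x0d,0x06,0x04,0x0e] = 03 03 45 db 2c

[0] 0x0e->0x06 len=8 : 45 b4 db 5e 98 2a 78 29
[1] 0x0f->0x03 len=3 : b4 db 5e
[2] 0x1f->0x16 len=2 : 03 2c
[3] 0x16->0x0d len=2 : 03 2c
query mem[0x16]=0x03, mem[0x0d]=0x03, mem[0x06]=0x45, mem[0x04]=0xdb, mem[0x0e]=0x2c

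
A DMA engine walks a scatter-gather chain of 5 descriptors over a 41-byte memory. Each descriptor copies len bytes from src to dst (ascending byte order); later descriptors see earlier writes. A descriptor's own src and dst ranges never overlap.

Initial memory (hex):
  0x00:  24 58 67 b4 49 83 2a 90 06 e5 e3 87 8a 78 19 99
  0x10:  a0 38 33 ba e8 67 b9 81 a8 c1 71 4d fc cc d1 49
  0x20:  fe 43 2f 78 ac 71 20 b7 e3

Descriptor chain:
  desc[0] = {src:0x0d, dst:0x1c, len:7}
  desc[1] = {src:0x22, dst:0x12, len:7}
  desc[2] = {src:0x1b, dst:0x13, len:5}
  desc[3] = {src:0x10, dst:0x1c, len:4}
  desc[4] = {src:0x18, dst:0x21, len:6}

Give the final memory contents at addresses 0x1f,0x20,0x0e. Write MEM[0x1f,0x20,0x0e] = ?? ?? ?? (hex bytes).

  after D0: wrote 7B at 0x1c = 781999a03833ba
  after D1: wrote 7B at 0x12 = ba78ac7120b7e3
  after D2: wrote 5B at 0x13 = 4d781999a0
  after D3: wrote 4B at 0x1c = a038ba4d
  after D4: wrote 6B at 0x21 = e3c1714da038
query mem[0x1f]=0x4d, mem[0x20]=0x38, mem[0x0e]=0x19

MEM[0x1f,0x20,0x0e] = 4d 38 19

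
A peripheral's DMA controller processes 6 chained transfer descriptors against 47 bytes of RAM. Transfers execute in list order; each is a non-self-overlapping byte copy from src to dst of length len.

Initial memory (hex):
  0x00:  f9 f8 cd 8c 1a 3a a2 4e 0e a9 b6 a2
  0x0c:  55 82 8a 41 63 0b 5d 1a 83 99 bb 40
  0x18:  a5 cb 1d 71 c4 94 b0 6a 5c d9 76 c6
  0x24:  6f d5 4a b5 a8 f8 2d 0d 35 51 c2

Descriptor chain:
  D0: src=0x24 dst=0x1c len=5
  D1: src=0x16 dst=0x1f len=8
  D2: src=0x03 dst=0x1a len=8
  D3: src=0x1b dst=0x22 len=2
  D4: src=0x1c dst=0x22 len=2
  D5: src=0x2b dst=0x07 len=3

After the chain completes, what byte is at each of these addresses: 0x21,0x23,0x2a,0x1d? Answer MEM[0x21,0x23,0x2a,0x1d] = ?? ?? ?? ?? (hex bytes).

MEM[0x21,0x23,0x2a,0x1d] = b6 a2 2d a2

#0 dst[0x1c+5] := {0x6f,0xd5,0x4a,0xb5,0xa8}
#1 dst[0x1f+8] := {0xbb,0x40,0xa5,0xcb,0x1d,0x71,0x6f,0xd5}
#2 dst[0x1a+8] := {0x8c,0x1a,0x3a,0xa2,0x4e,0x0e,0xa9,0xb6}
#3 dst[0x22+2] := {0x1a,0x3a}
#4 dst[0x22+2] := {0x3a,0xa2}
#5 dst[0x07+3] := {0x0d,0x35,0x51}
query mem[0x21]=0xb6, mem[0x23]=0xa2, mem[0x2a]=0x2d, mem[0x1d]=0xa2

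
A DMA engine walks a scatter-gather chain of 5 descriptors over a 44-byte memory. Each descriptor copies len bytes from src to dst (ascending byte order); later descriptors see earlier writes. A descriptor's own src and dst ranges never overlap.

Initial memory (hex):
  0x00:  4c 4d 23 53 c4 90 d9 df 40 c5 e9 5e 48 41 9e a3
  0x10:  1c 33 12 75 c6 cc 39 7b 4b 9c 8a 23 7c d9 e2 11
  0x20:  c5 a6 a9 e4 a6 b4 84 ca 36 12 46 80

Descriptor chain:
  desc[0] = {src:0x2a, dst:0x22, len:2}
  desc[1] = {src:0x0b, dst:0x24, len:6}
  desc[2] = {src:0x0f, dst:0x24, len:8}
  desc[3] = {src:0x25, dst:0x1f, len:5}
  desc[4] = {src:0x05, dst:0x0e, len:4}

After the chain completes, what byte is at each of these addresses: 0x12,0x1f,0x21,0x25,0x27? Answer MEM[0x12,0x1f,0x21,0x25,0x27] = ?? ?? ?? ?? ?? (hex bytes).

MEM[0x12,0x1f,0x21,0x25,0x27] = 12 1c 12 1c 12

#0 dst[0x22+2] := {0x46,0x80}
#1 dst[0x24+6] := {0x5e,0x48,0x41,0x9e,0xa3,0x1c}
#2 dst[0x24+8] := {0xa3,0x1c,0x33,0x12,0x75,0xc6,0xcc,0x39}
#3 dst[0x1f+5] := {0x1c,0x33,0x12,0x75,0xc6}
#4 dst[0x0e+4] := {0x90,0xd9,0xdf,0x40}
query mem[0x12]=0x12, mem[0x1f]=0x1c, mem[0x21]=0x12, mem[0x25]=0x1c, mem[0x27]=0x12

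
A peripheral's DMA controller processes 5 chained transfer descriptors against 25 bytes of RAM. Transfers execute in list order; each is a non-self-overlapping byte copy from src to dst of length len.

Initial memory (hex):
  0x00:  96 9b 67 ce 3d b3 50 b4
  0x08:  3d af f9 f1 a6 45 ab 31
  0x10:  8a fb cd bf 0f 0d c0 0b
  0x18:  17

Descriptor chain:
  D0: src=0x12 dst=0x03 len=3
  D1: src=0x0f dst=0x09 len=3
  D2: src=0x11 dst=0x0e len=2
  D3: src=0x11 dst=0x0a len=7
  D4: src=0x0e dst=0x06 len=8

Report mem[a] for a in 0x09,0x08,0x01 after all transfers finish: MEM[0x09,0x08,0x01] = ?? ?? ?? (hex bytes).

[0] 0x12->0x03 len=3 : cd bf 0f
[1] 0x0f->0x09 len=3 : 31 8a fb
[2] 0x11->0x0e len=2 : fb cd
[3] 0x11->0x0a len=7 : fb cd bf 0f 0d c0 0b
[4] 0x0e->0x06 len=8 : 0d c0 0b fb cd bf 0f 0d
query mem[0x09]=0xfb, mem[0x08]=0x0b, mem[0x01]=0x9b

MEM[0x09,0x08,0x01] = fb 0b 9b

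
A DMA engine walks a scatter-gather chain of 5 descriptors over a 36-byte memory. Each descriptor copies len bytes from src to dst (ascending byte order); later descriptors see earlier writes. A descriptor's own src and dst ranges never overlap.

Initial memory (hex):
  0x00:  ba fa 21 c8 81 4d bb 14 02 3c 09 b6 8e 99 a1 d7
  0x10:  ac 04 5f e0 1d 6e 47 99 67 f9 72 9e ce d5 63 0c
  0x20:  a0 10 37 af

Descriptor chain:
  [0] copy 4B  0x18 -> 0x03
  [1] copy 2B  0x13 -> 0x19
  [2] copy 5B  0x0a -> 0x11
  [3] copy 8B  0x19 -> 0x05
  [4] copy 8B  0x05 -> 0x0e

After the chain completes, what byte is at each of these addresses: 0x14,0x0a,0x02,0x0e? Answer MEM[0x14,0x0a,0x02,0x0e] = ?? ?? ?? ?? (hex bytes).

MEM[0x14,0x0a,0x02,0x0e] = 0c 63 21 e0

  after D0: wrote 4B at 0x03 = 67f9729e
  after D1: wrote 2B at 0x19 = e01d
  after D2: wrote 5B at 0x11 = 09b68e99a1
  after D3: wrote 8B at 0x05 = e01d9eced5630ca0
  after D4: wrote 8B at 0x0e = e01d9eced5630ca0
query mem[0x14]=0x0c, mem[0x0a]=0x63, mem[0x02]=0x21, mem[0x0e]=0xe0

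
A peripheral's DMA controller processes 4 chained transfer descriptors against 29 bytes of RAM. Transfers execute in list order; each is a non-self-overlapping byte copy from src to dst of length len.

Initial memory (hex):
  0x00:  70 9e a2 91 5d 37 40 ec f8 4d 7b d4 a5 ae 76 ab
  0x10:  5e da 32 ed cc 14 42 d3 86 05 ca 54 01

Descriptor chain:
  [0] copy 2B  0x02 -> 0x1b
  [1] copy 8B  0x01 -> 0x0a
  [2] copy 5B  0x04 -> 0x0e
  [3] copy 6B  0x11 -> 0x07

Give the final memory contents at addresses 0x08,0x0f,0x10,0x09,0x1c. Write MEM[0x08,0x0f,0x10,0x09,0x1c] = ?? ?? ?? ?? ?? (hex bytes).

MEM[0x08,0x0f,0x10,0x09,0x1c] = f8 37 40 ed 91

  after D0: wrote 2B at 0x1b = a291
  after D1: wrote 8B at 0x0a = 9ea2915d3740ecf8
  after D2: wrote 5B at 0x0e = 5d3740ecf8
  after D3: wrote 6B at 0x07 = ecf8edcc1442
query mem[0x08]=0xf8, mem[0x0f]=0x37, mem[0x10]=0x40, mem[0x09]=0xed, mem[0x1c]=0x91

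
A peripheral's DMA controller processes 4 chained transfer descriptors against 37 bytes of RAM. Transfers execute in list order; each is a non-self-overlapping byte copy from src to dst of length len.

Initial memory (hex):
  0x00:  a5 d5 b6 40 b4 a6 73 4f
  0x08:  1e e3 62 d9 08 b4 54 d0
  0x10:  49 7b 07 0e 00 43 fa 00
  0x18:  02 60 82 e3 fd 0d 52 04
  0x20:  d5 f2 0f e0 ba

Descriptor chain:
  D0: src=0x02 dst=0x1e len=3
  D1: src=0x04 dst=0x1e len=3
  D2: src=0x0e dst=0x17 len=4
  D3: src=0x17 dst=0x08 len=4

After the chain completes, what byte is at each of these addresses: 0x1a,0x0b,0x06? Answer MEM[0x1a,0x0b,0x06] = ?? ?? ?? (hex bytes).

MEM[0x1a,0x0b,0x06] = 7b 7b 73

D0: mem[0x1e..0x20] <- [b6 40 b4]
D1: mem[0x1e..0x20] <- [b4 a6 73]
D2: mem[0x17..0x1a] <- [54 d0 49 7b]
D3: mem[0x08..0x0b] <- [54 d0 49 7b]
query mem[0x1a]=0x7b, mem[0x0b]=0x7b, mem[0x06]=0x73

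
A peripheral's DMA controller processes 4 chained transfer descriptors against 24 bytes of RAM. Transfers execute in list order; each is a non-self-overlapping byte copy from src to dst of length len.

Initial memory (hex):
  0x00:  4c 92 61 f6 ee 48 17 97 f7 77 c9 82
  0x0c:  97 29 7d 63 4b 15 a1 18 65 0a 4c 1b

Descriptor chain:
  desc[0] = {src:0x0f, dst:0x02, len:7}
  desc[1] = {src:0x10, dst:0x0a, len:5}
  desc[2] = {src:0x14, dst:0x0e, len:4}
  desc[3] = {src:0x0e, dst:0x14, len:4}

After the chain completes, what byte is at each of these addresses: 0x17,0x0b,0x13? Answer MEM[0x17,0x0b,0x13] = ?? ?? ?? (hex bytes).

MEM[0x17,0x0b,0x13] = 1b 15 18

  after D0: wrote 7B at 0x02 = 634b15a118650a
  after D1: wrote 5B at 0x0a = 4b15a11865
  after D2: wrote 4B at 0x0e = 650a4c1b
  after D3: wrote 4B at 0x14 = 650a4c1b
query mem[0x17]=0x1b, mem[0x0b]=0x15, mem[0x13]=0x18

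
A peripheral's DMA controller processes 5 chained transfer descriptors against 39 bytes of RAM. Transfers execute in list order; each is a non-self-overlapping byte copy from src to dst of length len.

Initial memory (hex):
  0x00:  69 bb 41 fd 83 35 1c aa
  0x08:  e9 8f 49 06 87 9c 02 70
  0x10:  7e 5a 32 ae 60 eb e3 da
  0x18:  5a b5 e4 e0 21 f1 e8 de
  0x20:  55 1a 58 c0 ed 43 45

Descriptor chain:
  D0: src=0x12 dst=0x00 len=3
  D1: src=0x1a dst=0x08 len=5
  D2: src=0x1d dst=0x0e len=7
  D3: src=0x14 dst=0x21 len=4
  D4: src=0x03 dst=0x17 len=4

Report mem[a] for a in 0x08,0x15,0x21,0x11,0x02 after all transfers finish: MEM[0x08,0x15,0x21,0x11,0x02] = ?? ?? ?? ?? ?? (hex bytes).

D0: mem[0x00..0x02] <- [32 ae 60]
D1: mem[0x08..0x0c] <- [e4 e0 21 f1 e8]
D2: mem[0x0e..0x14] <- [f1 e8 de 55 1a 58 c0]
D3: mem[0x21..0x24] <- [c0 eb e3 da]
D4: mem[0x17..0x1a] <- [fd 83 35 1c]
query mem[0x08]=0xe4, mem[0x15]=0xeb, mem[0x21]=0xc0, mem[0x11]=0x55, mem[0x02]=0x60

MEM[0x08,0x15,0x21,0x11,0x02] = e4 eb c0 55 60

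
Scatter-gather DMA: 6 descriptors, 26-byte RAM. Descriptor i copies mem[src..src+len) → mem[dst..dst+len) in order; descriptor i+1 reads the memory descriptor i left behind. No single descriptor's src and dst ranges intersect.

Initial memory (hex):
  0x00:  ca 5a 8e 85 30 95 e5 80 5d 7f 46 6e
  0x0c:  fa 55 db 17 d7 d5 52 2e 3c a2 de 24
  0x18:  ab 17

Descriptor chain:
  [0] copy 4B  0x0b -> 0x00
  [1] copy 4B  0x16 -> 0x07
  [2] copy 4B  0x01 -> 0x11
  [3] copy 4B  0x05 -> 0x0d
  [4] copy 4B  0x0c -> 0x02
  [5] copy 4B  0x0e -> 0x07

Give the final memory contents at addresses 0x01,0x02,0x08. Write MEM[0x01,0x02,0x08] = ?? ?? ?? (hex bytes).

#0 dst[0x00+4] := {0x6e,0xfa,0x55,0xdb}
#1 dst[0x07+4] := {0xde,0x24,0xab,0x17}
#2 dst[0x11+4] := {0xfa,0x55,0xdb,0x30}
#3 dst[0x0d+4] := {0x95,0xe5,0xde,0x24}
#4 dst[0x02+4] := {0xfa,0x95,0xe5,0xde}
#5 dst[0x07+4] := {0xe5,0xde,0x24,0xfa}
query mem[0x01]=0xfa, mem[0x02]=0xfa, mem[0x08]=0xde

MEM[0x01,0x02,0x08] = fa fa de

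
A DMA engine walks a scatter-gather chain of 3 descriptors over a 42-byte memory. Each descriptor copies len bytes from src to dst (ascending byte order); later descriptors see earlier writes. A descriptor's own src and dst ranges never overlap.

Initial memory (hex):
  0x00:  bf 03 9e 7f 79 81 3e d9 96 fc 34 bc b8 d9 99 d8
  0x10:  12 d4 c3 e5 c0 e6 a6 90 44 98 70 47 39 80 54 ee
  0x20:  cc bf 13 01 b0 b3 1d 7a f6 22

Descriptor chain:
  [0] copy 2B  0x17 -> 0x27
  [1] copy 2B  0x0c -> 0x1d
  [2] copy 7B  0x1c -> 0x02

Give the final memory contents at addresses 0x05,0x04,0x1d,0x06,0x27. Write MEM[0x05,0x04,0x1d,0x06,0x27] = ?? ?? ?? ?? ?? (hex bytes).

  after D0: wrote 2B at 0x27 = 9044
  after D1: wrote 2B at 0x1d = b8d9
  after D2: wrote 7B at 0x02 = 39b8d9eeccbf13
query mem[0x05]=0xee, mem[0x04]=0xd9, mem[0x1d]=0xb8, mem[0x06]=0xcc, mem[0x27]=0x90

MEM[0x05,0x04,0x1d,0x06,0x27] = ee d9 b8 cc 90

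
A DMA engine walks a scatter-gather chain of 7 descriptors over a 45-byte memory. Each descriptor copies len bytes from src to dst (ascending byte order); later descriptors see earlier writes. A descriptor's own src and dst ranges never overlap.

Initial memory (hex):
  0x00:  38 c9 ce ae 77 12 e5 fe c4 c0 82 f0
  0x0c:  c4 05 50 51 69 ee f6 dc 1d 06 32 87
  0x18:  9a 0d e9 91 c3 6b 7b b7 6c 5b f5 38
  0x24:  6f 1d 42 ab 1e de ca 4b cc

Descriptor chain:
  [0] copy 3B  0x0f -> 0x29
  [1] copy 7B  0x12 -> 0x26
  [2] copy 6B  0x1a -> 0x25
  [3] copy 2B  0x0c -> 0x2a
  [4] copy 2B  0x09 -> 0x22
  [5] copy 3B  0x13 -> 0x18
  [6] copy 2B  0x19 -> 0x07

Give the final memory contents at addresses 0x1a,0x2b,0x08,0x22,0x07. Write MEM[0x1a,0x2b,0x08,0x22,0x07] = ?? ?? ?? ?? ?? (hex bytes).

MEM[0x1a,0x2b,0x08,0x22,0x07] = 06 05 06 c0 1d

D0: mem[0x29..0x2b] <- [51 69 ee]
D1: mem[0x26..0x2c] <- [f6 dc 1d 06 32 87 9a]
D2: mem[0x25..0x2a] <- [e9 91 c3 6b 7b b7]
D3: mem[0x2a..0x2b] <- [c4 05]
D4: mem[0x22..0x23] <- [c0 82]
D5: mem[0x18..0x1a] <- [dc 1d 06]
D6: mem[0x07..0x08] <- [1d 06]
query mem[0x1a]=0x06, mem[0x2b]=0x05, mem[0x08]=0x06, mem[0x22]=0xc0, mem[0x07]=0x1d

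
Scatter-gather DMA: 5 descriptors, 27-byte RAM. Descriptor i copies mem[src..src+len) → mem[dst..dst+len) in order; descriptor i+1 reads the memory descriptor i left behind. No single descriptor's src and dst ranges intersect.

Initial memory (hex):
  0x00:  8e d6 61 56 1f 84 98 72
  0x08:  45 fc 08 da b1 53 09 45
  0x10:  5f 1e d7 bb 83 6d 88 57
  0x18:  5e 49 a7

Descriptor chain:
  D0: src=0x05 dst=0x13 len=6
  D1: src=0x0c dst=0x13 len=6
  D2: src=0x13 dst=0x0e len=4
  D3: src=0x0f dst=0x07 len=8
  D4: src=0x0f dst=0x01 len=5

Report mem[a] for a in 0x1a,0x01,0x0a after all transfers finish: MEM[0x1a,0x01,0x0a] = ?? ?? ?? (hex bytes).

MEM[0x1a,0x01,0x0a] = a7 53 d7

#0 dst[0x13+6] := {0x84,0x98,0x72,0x45,0xfc,0x08}
#1 dst[0x13+6] := {0xb1,0x53,0x09,0x45,0x5f,0x1e}
#2 dst[0x0e+4] := {0xb1,0x53,0x09,0x45}
#3 dst[0x07+8] := {0x53,0x09,0x45,0xd7,0xb1,0x53,0x09,0x45}
#4 dst[0x01+5] := {0x53,0x09,0x45,0xd7,0xb1}
query mem[0x1a]=0xa7, mem[0x01]=0x53, mem[0x0a]=0xd7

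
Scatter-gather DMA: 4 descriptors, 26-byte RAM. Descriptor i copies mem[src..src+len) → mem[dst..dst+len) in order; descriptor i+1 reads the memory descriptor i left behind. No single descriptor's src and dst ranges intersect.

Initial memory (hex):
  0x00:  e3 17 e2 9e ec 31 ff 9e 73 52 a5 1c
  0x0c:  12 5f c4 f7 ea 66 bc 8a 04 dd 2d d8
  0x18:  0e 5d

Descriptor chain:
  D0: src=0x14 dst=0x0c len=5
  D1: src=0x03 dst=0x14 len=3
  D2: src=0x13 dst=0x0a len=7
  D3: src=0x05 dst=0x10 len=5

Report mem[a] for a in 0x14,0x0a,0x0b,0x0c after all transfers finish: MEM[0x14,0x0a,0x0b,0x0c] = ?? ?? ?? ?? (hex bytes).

  after D0: wrote 5B at 0x0c = 04dd2dd80e
  after D1: wrote 3B at 0x14 = 9eec31
  after D2: wrote 7B at 0x0a = 8a9eec31d80e5d
  after D3: wrote 5B at 0x10 = 31ff9e7352
query mem[0x14]=0x52, mem[0x0a]=0x8a, mem[0x0b]=0x9e, mem[0x0c]=0xec

MEM[0x14,0x0a,0x0b,0x0c] = 52 8a 9e ec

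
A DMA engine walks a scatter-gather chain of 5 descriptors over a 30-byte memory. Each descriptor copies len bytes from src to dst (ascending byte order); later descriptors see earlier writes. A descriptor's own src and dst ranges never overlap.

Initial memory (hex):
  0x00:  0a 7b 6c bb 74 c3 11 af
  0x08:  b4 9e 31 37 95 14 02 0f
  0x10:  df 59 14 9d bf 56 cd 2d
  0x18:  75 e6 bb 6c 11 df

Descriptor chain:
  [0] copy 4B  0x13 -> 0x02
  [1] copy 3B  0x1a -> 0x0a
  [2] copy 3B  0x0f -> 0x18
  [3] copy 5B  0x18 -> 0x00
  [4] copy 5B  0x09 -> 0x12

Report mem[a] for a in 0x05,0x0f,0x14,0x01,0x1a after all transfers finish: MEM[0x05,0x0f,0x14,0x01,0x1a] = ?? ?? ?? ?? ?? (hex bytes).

#0 dst[0x02+4] := {0x9d,0xbf,0x56,0xcd}
#1 dst[0x0a+3] := {0xbb,0x6c,0x11}
#2 dst[0x18+3] := {0x0f,0xdf,0x59}
#3 dst[0x00+5] := {0x0f,0xdf,0x59,0x6c,0x11}
#4 dst[0x12+5] := {0x9e,0xbb,0x6c,0x11,0x14}
query mem[0x05]=0xcd, mem[0x0f]=0x0f, mem[0x14]=0x6c, mem[0x01]=0xdf, mem[0x1a]=0x59

MEM[0x05,0x0f,0x14,0x01,0x1a] = cd 0f 6c df 59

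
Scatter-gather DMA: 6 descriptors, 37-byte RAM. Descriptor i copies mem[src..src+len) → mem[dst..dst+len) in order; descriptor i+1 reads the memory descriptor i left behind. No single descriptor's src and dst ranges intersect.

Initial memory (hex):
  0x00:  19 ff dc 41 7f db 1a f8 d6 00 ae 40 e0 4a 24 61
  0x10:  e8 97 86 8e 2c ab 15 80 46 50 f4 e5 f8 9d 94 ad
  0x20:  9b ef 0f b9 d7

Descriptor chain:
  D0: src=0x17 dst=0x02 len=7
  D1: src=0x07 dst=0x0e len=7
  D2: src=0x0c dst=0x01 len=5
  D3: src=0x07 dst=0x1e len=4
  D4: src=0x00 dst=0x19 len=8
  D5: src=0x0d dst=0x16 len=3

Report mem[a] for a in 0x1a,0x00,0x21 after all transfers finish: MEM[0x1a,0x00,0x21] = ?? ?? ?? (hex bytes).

MEM[0x1a,0x00,0x21] = e0 19 ae

  after D0: wrote 7B at 0x02 = 804650f4e5f89d
  after D1: wrote 7B at 0x0e = f89d00ae40e04a
  after D2: wrote 5B at 0x01 = e04af89d00
  after D3: wrote 4B at 0x1e = f89d00ae
  after D4: wrote 8B at 0x19 = 19e04af89d00e5f8
  after D5: wrote 3B at 0x16 = 4af89d
query mem[0x1a]=0xe0, mem[0x00]=0x19, mem[0x21]=0xae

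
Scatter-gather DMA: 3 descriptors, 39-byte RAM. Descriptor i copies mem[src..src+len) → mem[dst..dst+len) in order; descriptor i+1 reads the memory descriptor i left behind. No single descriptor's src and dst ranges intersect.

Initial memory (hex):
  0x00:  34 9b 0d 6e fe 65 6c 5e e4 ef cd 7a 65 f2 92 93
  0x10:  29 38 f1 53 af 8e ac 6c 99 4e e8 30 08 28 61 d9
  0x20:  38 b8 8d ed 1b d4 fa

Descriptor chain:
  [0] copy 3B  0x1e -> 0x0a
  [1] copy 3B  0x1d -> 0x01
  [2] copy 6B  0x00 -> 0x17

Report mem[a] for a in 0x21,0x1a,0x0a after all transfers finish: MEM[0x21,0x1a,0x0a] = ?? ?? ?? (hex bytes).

MEM[0x21,0x1a,0x0a] = b8 d9 61

[0] 0x1e->0x0a len=3 : 61 d9 38
[1] 0x1d->0x01 len=3 : 28 61 d9
[2] 0x00->0x17 len=6 : 34 28 61 d9 fe 65
query mem[0x21]=0xb8, mem[0x1a]=0xd9, mem[0x0a]=0x61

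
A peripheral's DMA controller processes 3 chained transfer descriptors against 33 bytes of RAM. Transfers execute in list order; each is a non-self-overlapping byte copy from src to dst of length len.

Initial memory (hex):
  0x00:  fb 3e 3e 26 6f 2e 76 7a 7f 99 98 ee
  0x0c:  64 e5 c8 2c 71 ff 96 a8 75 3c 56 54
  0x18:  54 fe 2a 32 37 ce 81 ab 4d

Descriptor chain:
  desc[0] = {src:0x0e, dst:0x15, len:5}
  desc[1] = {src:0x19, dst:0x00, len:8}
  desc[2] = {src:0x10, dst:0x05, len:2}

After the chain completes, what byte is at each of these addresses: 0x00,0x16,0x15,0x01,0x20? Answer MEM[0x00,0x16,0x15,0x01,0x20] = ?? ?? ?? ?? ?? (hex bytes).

MEM[0x00,0x16,0x15,0x01,0x20] = 96 2c c8 2a 4d

#0 dst[0x15+5] := {0xc8,0x2c,0x71,0xff,0x96}
#1 dst[0x00+8] := {0x96,0x2a,0x32,0x37,0xce,0x81,0xab,0x4d}
#2 dst[0x05+2] := {0x71,0xff}
query mem[0x00]=0x96, mem[0x16]=0x2c, mem[0x15]=0xc8, mem[0x01]=0x2a, mem[0x20]=0x4d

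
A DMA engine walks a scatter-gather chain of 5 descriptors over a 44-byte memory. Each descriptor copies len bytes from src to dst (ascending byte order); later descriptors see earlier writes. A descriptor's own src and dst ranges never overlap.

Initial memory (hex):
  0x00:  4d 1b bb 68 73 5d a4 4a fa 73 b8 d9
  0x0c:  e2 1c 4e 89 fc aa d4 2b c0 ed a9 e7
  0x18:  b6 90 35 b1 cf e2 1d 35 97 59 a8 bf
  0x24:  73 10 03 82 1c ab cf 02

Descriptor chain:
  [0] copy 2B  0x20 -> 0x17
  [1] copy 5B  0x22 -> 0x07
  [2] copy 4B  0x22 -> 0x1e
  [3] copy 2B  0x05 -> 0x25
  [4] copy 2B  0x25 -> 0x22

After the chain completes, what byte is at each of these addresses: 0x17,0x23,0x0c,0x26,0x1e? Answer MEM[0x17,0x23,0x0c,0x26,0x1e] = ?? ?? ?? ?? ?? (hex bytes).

MEM[0x17,0x23,0x0c,0x26,0x1e] = 97 a4 e2 a4 a8

#0 dst[0x17+2] := {0x97,0x59}
#1 dst[0x07+5] := {0xa8,0xbf,0x73,0x10,0x03}
#2 dst[0x1e+4] := {0xa8,0xbf,0x73,0x10}
#3 dst[0x25+2] := {0x5d,0xa4}
#4 dst[0x22+2] := {0x5d,0xa4}
query mem[0x17]=0x97, mem[0x23]=0xa4, mem[0x0c]=0xe2, mem[0x26]=0xa4, mem[0x1e]=0xa8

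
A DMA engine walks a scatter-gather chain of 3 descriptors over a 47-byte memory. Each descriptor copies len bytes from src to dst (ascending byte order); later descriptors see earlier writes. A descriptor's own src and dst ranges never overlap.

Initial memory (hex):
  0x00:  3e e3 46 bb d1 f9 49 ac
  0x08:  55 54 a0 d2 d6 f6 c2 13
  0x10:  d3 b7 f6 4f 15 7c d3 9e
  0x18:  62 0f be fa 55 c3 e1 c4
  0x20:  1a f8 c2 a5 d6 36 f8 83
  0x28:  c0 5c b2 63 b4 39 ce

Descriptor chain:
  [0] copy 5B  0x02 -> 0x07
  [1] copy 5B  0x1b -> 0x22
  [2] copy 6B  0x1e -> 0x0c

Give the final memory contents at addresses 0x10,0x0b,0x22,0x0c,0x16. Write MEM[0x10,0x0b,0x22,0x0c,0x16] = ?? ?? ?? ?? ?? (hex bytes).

MEM[0x10,0x0b,0x22,0x0c,0x16] = fa 49 fa e1 d3

[0] 0x02->0x07 len=5 : 46 bb d1 f9 49
[1] 0x1b->0x22 len=5 : fa 55 c3 e1 c4
[2] 0x1e->0x0c len=6 : e1 c4 1a f8 fa 55
query mem[0x10]=0xfa, mem[0x0b]=0x49, mem[0x22]=0xfa, mem[0x0c]=0xe1, mem[0x16]=0xd3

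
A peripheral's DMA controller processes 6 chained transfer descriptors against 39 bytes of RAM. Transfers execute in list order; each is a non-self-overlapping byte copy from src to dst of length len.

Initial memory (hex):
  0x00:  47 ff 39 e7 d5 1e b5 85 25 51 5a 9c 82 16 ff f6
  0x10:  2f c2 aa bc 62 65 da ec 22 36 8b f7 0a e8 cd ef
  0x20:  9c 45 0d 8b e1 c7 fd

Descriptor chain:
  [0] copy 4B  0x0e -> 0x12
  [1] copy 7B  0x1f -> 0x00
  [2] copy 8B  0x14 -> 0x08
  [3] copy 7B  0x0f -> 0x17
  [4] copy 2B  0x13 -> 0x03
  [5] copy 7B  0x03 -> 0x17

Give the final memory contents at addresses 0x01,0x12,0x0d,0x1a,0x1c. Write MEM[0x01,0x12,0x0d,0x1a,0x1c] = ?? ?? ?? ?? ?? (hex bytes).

MEM[0x01,0x12,0x0d,0x1a,0x1c] = 9c ff 36 c7 2f

D0: mem[0x12..0x15] <- [ff f6 2f c2]
D1: mem[0x00..0x06] <- [ef 9c 45 0d 8b e1 c7]
D2: mem[0x08..0x0f] <- [2f c2 da ec 22 36 8b f7]
D3: mem[0x17..0x1d] <- [f7 2f c2 ff f6 2f c2]
D4: mem[0x03..0x04] <- [f6 2f]
D5: mem[0x17..0x1d] <- [f6 2f e1 c7 85 2f c2]
query mem[0x01]=0x9c, mem[0x12]=0xff, mem[0x0d]=0x36, mem[0x1a]=0xc7, mem[0x1c]=0x2f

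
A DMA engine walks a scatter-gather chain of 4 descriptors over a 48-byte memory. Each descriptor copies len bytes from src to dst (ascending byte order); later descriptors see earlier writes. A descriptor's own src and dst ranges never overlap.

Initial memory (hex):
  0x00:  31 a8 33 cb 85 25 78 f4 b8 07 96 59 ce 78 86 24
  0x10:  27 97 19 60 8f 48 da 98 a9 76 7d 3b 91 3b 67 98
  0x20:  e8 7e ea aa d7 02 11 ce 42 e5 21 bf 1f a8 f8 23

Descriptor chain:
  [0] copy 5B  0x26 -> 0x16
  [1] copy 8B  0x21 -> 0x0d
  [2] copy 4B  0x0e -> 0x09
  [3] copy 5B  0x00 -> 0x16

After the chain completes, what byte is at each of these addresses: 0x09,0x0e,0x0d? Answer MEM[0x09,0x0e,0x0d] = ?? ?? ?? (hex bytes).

[0] 0x26->0x16 len=5 : 11 ce 42 e5 21
[1] 0x21->0x0d len=8 : 7e ea aa d7 02 11 ce 42
[2] 0x0e->0x09 len=4 : ea aa d7 02
[3] 0x00->0x16 len=5 : 31 a8 33 cb 85
query mem[0x09]=0xea, mem[0x0e]=0xea, mem[0x0d]=0x7e

MEM[0x09,0x0e,0x0d] = ea ea 7e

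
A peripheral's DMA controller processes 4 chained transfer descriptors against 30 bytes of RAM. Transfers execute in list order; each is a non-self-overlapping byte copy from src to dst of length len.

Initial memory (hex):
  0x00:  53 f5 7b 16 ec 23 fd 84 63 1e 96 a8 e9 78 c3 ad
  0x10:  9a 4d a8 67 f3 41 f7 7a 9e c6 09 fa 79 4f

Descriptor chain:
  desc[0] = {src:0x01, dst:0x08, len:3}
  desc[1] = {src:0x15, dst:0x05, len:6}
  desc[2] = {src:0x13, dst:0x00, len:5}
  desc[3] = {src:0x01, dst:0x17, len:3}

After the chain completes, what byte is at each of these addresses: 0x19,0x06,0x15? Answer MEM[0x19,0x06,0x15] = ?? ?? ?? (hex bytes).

  after D0: wrote 3B at 0x08 = f57b16
  after D1: wrote 6B at 0x05 = 41f77a9ec609
  after D2: wrote 5B at 0x00 = 67f341f77a
  after D3: wrote 3B at 0x17 = f341f7
query mem[0x19]=0xf7, mem[0x06]=0xf7, mem[0x15]=0x41

MEM[0x19,0x06,0x15] = f7 f7 41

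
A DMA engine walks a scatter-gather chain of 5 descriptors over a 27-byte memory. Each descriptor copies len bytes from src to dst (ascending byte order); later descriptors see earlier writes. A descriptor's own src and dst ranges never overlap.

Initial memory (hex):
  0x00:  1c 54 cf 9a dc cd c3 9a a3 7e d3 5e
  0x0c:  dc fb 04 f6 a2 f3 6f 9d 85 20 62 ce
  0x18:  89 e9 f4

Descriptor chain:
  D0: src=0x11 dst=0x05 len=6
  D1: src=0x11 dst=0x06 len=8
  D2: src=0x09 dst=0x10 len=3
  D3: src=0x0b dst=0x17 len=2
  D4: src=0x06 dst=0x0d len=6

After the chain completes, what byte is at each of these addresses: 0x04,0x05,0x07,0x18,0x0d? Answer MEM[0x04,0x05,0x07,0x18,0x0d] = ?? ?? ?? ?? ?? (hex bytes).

#0 dst[0x05+6] := {0xf3,0x6f,0x9d,0x85,0x20,0x62}
#1 dst[0x06+8] := {0xf3,0x6f,0x9d,0x85,0x20,0x62,0xce,0x89}
#2 dst[0x10+3] := {0x85,0x20,0x62}
#3 dst[0x17+2] := {0x62,0xce}
#4 dst[0x0d+6] := {0xf3,0x6f,0x9d,0x85,0x20,0x62}
query mem[0x04]=0xdc, mem[0x05]=0xf3, mem[0x07]=0x6f, mem[0x18]=0xce, mem[0x0d]=0xf3

MEM[0x04,0x05,0x07,0x18,0x0d] = dc f3 6f ce f3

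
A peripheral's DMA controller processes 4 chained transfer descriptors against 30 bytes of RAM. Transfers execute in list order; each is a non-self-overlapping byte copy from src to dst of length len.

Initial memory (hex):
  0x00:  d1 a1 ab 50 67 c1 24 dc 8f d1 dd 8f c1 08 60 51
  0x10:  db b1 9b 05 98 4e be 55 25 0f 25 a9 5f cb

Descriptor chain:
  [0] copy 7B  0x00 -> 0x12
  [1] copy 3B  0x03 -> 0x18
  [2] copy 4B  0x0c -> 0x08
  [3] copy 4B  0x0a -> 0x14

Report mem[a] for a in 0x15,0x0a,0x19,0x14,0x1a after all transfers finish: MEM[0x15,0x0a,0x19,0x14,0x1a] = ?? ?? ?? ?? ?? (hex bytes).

D0: mem[0x12..0x18] <- [d1 a1 ab 50 67 c1 24]
D1: mem[0x18..0x1a] <- [50 67 c1]
D2: mem[0x08..0x0b] <- [c1 08 60 51]
D3: mem[0x14..0x17] <- [60 51 c1 08]
query mem[0x15]=0x51, mem[0x0a]=0x60, mem[0x19]=0x67, mem[0x14]=0x60, mem[0x1a]=0xc1

MEM[0x15,0x0a,0x19,0x14,0x1a] = 51 60 67 60 c1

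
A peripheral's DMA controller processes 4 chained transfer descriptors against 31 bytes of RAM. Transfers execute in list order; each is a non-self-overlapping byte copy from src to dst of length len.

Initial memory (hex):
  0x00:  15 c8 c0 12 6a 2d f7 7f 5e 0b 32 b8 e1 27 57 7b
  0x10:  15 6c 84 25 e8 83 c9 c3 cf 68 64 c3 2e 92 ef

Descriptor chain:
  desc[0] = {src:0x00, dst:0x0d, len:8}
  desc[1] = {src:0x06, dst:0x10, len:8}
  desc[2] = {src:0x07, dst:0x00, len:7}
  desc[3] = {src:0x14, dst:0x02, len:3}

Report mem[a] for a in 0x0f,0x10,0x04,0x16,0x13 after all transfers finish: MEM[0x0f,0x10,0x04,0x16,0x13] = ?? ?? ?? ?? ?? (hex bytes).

[0] 0x00->0x0d len=8 : 15 c8 c0 12 6a 2d f7 7f
[1] 0x06->0x10 len=8 : f7 7f 5e 0b 32 b8 e1 15
[2] 0x07->0x00 len=7 : 7f 5e 0b 32 b8 e1 15
[3] 0x14->0x02 len=3 : 32 b8 e1
query mem[0x0f]=0xc0, mem[0x10]=0xf7, mem[0x04]=0xe1, mem[0x16]=0xe1, mem[0x13]=0x0b

MEM[0x0f,0x10,0x04,0x16,0x13] = c0 f7 e1 e1 0b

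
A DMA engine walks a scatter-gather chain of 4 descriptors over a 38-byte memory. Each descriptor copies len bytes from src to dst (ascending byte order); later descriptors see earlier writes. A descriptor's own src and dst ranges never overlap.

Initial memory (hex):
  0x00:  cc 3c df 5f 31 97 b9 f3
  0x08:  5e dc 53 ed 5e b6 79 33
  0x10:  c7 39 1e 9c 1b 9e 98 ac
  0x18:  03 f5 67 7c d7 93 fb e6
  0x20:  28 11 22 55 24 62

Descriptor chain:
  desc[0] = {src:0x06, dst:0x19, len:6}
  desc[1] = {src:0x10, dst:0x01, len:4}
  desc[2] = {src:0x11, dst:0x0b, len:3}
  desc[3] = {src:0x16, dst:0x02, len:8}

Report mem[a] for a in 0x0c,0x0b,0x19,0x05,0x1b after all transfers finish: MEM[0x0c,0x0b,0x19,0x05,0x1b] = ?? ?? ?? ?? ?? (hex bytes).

MEM[0x0c,0x0b,0x19,0x05,0x1b] = 1e 39 b9 b9 5e

D0: mem[0x19..0x1e] <- [b9 f3 5e dc 53 ed]
D1: mem[0x01..0x04] <- [c7 39 1e 9c]
D2: mem[0x0b..0x0d] <- [39 1e 9c]
D3: mem[0x02..0x09] <- [98 ac 03 b9 f3 5e dc 53]
query mem[0x0c]=0x1e, mem[0x0b]=0x39, mem[0x19]=0xb9, mem[0x05]=0xb9, mem[0x1b]=0x5e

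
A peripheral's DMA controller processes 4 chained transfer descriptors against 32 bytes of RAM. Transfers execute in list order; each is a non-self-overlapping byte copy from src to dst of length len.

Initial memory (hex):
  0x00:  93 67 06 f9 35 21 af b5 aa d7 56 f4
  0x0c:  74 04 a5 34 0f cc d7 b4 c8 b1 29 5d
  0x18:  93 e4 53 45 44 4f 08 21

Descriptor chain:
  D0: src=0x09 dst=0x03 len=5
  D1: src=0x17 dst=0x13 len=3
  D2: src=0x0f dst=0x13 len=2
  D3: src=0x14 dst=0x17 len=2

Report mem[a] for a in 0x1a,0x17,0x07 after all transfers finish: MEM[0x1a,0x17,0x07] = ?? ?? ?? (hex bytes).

[0] 0x09->0x03 len=5 : d7 56 f4 74 04
[1] 0x17->0x13 len=3 : 5d 93 e4
[2] 0x0f->0x13 len=2 : 34 0f
[3] 0x14->0x17 len=2 : 0f e4
query mem[0x1a]=0x53, mem[0x17]=0x0f, mem[0x07]=0x04

MEM[0x1a,0x17,0x07] = 53 0f 04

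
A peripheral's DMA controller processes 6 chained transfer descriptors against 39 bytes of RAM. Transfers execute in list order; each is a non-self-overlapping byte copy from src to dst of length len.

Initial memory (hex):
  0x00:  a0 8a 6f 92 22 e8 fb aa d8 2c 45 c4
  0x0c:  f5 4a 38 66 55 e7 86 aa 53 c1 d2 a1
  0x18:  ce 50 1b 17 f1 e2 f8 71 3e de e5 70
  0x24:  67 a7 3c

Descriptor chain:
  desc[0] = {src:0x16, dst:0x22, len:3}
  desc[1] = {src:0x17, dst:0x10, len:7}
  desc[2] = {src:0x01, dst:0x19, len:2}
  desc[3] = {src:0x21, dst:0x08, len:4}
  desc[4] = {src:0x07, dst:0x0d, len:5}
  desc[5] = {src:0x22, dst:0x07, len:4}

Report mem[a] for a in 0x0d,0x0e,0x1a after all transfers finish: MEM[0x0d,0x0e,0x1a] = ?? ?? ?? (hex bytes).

MEM[0x0d,0x0e,0x1a] = aa de 6f

#0 dst[0x22+3] := {0xd2,0xa1,0xce}
#1 dst[0x10+7] := {0xa1,0xce,0x50,0x1b,0x17,0xf1,0xe2}
#2 dst[0x19+2] := {0x8a,0x6f}
#3 dst[0x08+4] := {0xde,0xd2,0xa1,0xce}
#4 dst[0x0d+5] := {0xaa,0xde,0xd2,0xa1,0xce}
#5 dst[0x07+4] := {0xd2,0xa1,0xce,0xa7}
query mem[0x0d]=0xaa, mem[0x0e]=0xde, mem[0x1a]=0x6f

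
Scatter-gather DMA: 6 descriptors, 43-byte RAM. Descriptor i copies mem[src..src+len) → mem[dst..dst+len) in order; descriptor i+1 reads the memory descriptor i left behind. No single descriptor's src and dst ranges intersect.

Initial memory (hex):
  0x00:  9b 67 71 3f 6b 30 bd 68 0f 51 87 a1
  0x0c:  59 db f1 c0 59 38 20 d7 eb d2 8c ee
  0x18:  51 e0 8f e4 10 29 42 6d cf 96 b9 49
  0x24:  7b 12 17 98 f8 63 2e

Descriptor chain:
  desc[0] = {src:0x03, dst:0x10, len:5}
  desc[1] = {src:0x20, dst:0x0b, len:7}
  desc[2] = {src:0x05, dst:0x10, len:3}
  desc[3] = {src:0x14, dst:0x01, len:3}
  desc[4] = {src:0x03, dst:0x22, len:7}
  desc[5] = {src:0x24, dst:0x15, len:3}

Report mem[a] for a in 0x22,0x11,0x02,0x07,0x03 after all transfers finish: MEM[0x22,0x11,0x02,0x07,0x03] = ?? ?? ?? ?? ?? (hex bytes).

#0 dst[0x10+5] := {0x3f,0x6b,0x30,0xbd,0x68}
#1 dst[0x0b+7] := {0xcf,0x96,0xb9,0x49,0x7b,0x12,0x17}
#2 dst[0x10+3] := {0x30,0xbd,0x68}
#3 dst[0x01+3] := {0x68,0xd2,0x8c}
#4 dst[0x22+7] := {0x8c,0x6b,0x30,0xbd,0x68,0x0f,0x51}
#5 dst[0x15+3] := {0x30,0xbd,0x68}
query mem[0x22]=0x8c, mem[0x11]=0xbd, mem[0x02]=0xd2, mem[0x07]=0x68, mem[0x03]=0x8c

MEM[0x22,0x11,0x02,0x07,0x03] = 8c bd d2 68 8c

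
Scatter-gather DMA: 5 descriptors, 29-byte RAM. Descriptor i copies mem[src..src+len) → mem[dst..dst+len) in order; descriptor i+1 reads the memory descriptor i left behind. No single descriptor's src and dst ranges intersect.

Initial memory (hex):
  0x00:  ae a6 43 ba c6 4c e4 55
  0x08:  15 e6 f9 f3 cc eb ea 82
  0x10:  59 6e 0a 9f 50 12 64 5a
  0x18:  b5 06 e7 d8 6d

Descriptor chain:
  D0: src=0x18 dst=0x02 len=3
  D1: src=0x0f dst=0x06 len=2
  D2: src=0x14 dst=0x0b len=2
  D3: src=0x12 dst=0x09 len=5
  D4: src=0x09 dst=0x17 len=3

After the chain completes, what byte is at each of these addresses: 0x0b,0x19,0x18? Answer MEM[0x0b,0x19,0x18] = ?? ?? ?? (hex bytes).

MEM[0x0b,0x19,0x18] = 50 50 9f

#0 dst[0x02+3] := {0xb5,0x06,0xe7}
#1 dst[0x06+2] := {0x82,0x59}
#2 dst[0x0b+2] := {0x50,0x12}
#3 dst[0x09+5] := {0x0a,0x9f,0x50,0x12,0x64}
#4 dst[0x17+3] := {0x0a,0x9f,0x50}
query mem[0x0b]=0x50, mem[0x19]=0x50, mem[0x18]=0x9f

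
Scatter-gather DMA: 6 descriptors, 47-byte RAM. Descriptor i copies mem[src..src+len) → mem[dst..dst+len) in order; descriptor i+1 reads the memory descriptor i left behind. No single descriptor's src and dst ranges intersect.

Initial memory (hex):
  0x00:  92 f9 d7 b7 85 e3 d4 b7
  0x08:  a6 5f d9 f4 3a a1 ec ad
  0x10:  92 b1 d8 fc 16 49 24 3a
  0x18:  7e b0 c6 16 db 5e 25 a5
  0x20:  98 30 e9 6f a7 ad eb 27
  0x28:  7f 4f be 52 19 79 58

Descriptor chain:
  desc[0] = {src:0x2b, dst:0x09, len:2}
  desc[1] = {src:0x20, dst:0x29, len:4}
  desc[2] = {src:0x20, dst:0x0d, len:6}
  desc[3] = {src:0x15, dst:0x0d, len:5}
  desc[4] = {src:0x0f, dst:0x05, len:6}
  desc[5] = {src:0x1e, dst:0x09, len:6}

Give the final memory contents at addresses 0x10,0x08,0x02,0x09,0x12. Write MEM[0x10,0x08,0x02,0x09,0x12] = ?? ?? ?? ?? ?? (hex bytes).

  after D0: wrote 2B at 0x09 = 5219
  after D1: wrote 4B at 0x29 = 9830e96f
  after D2: wrote 6B at 0x0d = 9830e96fa7ad
  after D3: wrote 5B at 0x0d = 49243a7eb0
  after D4: wrote 6B at 0x05 = 3a7eb0adfc16
  after D5: wrote 6B at 0x09 = 25a59830e96f
query mem[0x10]=0x7e, mem[0x08]=0xad, mem[0x02]=0xd7, mem[0x09]=0x25, mem[0x12]=0xad

MEM[0x10,0x08,0x02,0x09,0x12] = 7e ad d7 25 ad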